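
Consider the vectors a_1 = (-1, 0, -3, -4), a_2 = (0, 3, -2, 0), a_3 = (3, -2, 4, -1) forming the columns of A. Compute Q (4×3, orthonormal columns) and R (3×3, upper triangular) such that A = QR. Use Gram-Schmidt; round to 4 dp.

e_1 = a_1/‖a_1‖ = (-1, 0, -3, -4)/5.0990 = (-0.1961, 0.0000, -0.5883, -0.7845).
r_{12} = e_1·a_2 = 1.1767.
u_2 = a_2 − 1.1767·e_1 = (0.2308, 3.0000, -1.3077, 0.9231).
‖u_2‖ = 3.4081, so e_2 = (0.0677, 0.8802, -0.3837, 0.2708).
r_{13} = e_1·a_3 = -2.1573; r_{23} = e_2·a_3 = -3.3630.
u_3 = a_3 + 2.1573·e_1 + 3.3630·e_2 = (2.8046, 0.9603, 1.4404, -1.7815).
‖u_3‖ = 3.7465, so e_3 = (0.7486, 0.2563, 0.3845, -0.4755).

Q = [[-0.1961, 0.0677, 0.7486], [0.0000, 0.8802, 0.2563], [-0.5883, -0.3837, 0.3845], [-0.7845, 0.2708, -0.4755]], R = [[5.0990, 1.1767, -2.1573], [0.0000, 3.4081, -3.3630], [0.0000, 0.0000, 3.7465]]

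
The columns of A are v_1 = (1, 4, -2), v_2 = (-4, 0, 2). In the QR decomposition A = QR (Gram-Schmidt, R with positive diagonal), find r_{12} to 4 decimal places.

r_{12} = -1.7457

q_1 = v_1/‖v_1‖ = (1, 4, -2)/4.5826 = (0.2182, 0.8729, -0.4364).
r_{12} = q_1·v_2 = -1.7457.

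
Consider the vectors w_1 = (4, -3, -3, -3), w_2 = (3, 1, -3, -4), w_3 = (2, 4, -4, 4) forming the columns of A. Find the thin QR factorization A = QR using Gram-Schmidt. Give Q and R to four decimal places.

Q = [[0.6100, 0.0558, 0.3300], [-0.4575, 0.8246, 0.2633], [-0.4575, -0.2418, -0.5466], [-0.4575, -0.5084, 0.7232]], R = [[6.5574, 4.5750, -0.6100], [0.0000, 3.7510, 2.3436], [0.0000, 0.0000, 6.7923]]

w_1 = (4, -3, -3, -3); ‖w_1‖ = 6.5574, so q_1 = (0.6100, -0.4575, -0.4575, -0.4575).
q_1·w_2 = 0.6100·3 + (-0.4575)·1 + (-0.4575)·(-3) + (-0.4575)·(-4) = 4.5750.
u_2 = w_2 − 4.5750·q_1 = (0.2093, 3.0930, -0.9070, -1.9070).
‖u_2‖ = 3.7510, so q_2 = (0.0558, 0.8246, -0.2418, -0.5084).
q_1·w_3 = 0.6100·2 + (-0.4575)·4 + (-0.4575)·(-4) + (-0.4575)·4 = -0.6100; q_2·w_3 = 0.0558·2 + 0.8246·4 + (-0.2418)·(-4) + (-0.5084)·4 = 2.3436.
u_3 = w_3 + 0.6100·q_1 − 2.3436·q_2 = (2.2413, 1.7884, -3.7124, 4.9124).
‖u_3‖ = 6.7923, so q_3 = (0.3300, 0.2633, -0.5466, 0.7232).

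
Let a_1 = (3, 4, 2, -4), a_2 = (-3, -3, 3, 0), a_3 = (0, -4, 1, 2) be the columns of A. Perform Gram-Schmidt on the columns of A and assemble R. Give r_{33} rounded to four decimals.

q_1 = a_1/‖a_1‖ = (3, 4, 2, -4)/6.7082 = (0.4472, 0.5963, 0.2981, -0.5963).
r_{12} = q_1·a_2 = -2.2361.
u_2 = a_2 + 2.2361·q_1 = (-2.0000, -1.6667, 3.6667, -1.3333).
‖u_2‖ = 4.6904, so q_2 = (-0.4264, -0.3553, 0.7817, -0.2843).
r_{13} = q_1·a_3 = -3.2796; r_{23} = q_2·a_3 = 1.6345.
u_3 = a_3 + 3.2796·q_1 − 1.6345·q_2 = (2.1636, -1.4636, 0.7000, 0.5091).
r_{33} = ‖u_3‖ = 2.7519.

r_{33} = 2.7519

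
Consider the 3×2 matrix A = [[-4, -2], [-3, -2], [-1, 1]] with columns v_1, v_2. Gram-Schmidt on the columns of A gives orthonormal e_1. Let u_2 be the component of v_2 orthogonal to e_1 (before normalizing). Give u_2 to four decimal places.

v_1 = (-4, -3, -1); ‖v_1‖ = 5.0990, so e_1 = (-0.7845, -0.5883, -0.1961).
e_1·v_2 = (-0.7845)·(-2) + (-0.5883)·(-2) + (-0.1961)·1 = 2.5495.
u_2 = v_2 − 2.5495·e_1 = (0.0000, -0.5000, 1.5000).

u_2 = (0.0000, -0.5000, 1.5000)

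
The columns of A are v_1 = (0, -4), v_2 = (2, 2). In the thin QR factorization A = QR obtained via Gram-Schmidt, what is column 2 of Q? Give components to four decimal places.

e_1 = v_1/‖v_1‖ = (0, -4)/4.0000 = (0.0000, -1.0000).
r_{12} = e_1·v_2 = -2.0000.
u_2 = v_2 + 2.0000·e_1 = (2.0000, 0.0000).
‖u_2‖ = 2.0000, so e_2 = (1.0000, 0.0000).

e_2 = (1.0000, 0.0000)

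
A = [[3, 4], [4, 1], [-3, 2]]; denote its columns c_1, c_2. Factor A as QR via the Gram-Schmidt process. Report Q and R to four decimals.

Q = [[0.5145, 0.7336], [0.6860, -0.0415], [-0.5145, 0.6783]], R = [[5.8310, 1.7150], [0.0000, 4.2496]]

q_1 = c_1/‖c_1‖ = (3, 4, -3)/5.8310 = (0.5145, 0.6860, -0.5145).
r_{12} = q_1·c_2 = 1.7150.
u_2 = c_2 − 1.7150·q_1 = (3.1176, -0.1765, 2.8824).
‖u_2‖ = 4.2496, so q_2 = (0.7336, -0.0415, 0.6783).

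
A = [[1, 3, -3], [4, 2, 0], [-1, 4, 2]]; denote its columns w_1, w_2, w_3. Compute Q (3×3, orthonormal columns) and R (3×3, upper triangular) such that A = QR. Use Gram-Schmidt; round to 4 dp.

w_1 = (1, 4, -1); ‖w_1‖ = 4.2426, so e_1 = (0.2357, 0.9428, -0.2357).
e_1·w_2 = 0.2357·3 + 0.9428·2 + (-0.2357)·4 = 1.6499.
u_2 = w_2 − 1.6499·e_1 = (2.6111, 0.4444, 4.3889).
‖u_2‖ = 5.1262, so e_2 = (0.5094, 0.0867, 0.8562).
e_1·w_3 = 0.2357·(-3) + 0.9428·0 + (-0.2357)·2 = -1.1785; e_2·w_3 = 0.5094·(-3) + 0.0867·0 + 0.8562·2 = 0.1842.
u_3 = w_3 + 1.1785·e_1 − 0.1842·e_2 = (-2.8161, 1.0951, 1.5645).
‖u_3‖ = 3.4025, so e_3 = (-0.8276, 0.3219, 0.4598).

Q = [[0.2357, 0.5094, -0.8276], [0.9428, 0.0867, 0.3219], [-0.2357, 0.8562, 0.4598]], R = [[4.2426, 1.6499, -1.1785], [0.0000, 5.1262, 0.1842], [0.0000, 0.0000, 3.4025]]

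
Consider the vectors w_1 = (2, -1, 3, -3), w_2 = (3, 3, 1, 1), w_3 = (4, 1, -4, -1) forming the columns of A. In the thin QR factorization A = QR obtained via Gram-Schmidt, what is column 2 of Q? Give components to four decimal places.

q_2 = (0.6186, 0.7069, 0.1375, 0.3142)

w_1 = (2, -1, 3, -3); ‖w_1‖ = 4.7958, so q_1 = (0.4170, -0.2085, 0.6255, -0.6255).
q_1·w_2 = 0.4170·3 + (-0.2085)·3 + 0.6255·1 + (-0.6255)·1 = 0.6255.
u_2 = w_2 − 0.6255·q_1 = (2.7391, 3.1304, 0.6087, 1.3913).
‖u_2‖ = 4.4282, so q_2 = (0.6186, 0.7069, 0.1375, 0.3142).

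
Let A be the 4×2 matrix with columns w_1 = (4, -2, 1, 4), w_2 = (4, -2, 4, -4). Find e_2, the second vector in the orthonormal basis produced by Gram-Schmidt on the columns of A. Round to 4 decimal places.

w_1 = (4, -2, 1, 4); ‖w_1‖ = 6.0828, so e_1 = (0.6576, -0.3288, 0.1644, 0.6576).
e_1·w_2 = 0.6576·4 + (-0.3288)·(-2) + 0.1644·4 + 0.6576·(-4) = 1.3152.
u_2 = w_2 − 1.3152·e_1 = (3.1351, -1.5676, 3.7838, -4.8649).
‖u_2‖ = 7.0902, so e_2 = (0.4422, -0.2211, 0.5337, -0.6861).

e_2 = (0.4422, -0.2211, 0.5337, -0.6861)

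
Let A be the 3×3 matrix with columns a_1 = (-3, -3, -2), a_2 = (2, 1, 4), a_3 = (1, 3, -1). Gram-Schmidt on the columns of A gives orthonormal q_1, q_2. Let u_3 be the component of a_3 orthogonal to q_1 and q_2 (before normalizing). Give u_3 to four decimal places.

u_3 = (-0.6358, 0.5087, 0.1908)

a_1 = (-3, -3, -2); ‖a_1‖ = 4.6904, so q_1 = (-0.6396, -0.6396, -0.4264).
q_1·a_2 = (-0.6396)·2 + (-0.6396)·1 + (-0.4264)·4 = -3.6244.
u_2 = a_2 + 3.6244·q_1 = (-0.3182, -1.3182, 2.4545).
‖u_2‖ = 2.8042, so q_2 = (-0.1135, -0.4701, 0.8753).
q_1·a_3 = (-0.6396)·1 + (-0.6396)·3 + (-0.4264)·(-1) = -2.1320; q_2·a_3 = (-0.1135)·1 + (-0.4701)·3 + 0.8753·(-1) = -2.3990.
u_3 = a_3 + 2.1320·q_1 + 2.3990·q_2 = (-0.6358, 0.5087, 0.1908).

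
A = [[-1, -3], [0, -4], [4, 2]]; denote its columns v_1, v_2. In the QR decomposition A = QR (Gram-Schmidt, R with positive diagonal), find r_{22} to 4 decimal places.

v_1 = (-1, 0, 4); ‖v_1‖ = 4.1231, so q_1 = (-0.2425, 0.0000, 0.9701).
q_1·v_2 = (-0.2425)·(-3) + 0.0000·(-4) + 0.9701·2 = 2.6679.
u_2 = v_2 − 2.6679·q_1 = (-2.3529, -4.0000, -0.5882).
r_{22} = ‖u_2‖ = 4.6779.

r_{22} = 4.6779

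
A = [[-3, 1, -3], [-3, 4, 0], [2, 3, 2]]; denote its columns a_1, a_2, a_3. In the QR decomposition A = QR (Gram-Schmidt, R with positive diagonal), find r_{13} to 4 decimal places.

r_{13} = 2.7716

q_1 = a_1/‖a_1‖ = (-3, -3, 2)/4.6904 = (-0.6396, -0.6396, 0.4264).
r_{13} = q_1·a_3 = 2.7716.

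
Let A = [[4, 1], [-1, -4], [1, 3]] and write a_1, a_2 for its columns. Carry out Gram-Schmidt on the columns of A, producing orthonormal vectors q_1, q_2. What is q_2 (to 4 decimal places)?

q_2 = (-0.3290, -0.7718, 0.5441)

q_1 = a_1/‖a_1‖ = (4, -1, 1)/4.2426 = (0.9428, -0.2357, 0.2357).
r_{12} = q_1·a_2 = 2.5927.
u_2 = a_2 − 2.5927·q_1 = (-1.4444, -3.3889, 2.3889).
‖u_2‖ = 4.3906, so q_2 = (-0.3290, -0.7718, 0.5441).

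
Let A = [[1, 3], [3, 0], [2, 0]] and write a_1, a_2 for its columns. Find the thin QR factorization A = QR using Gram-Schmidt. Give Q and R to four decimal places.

a_1 = (1, 3, 2); ‖a_1‖ = 3.7417, so e_1 = (0.2673, 0.8018, 0.5345).
e_1·a_2 = 0.2673·3 + 0.8018·0 + 0.5345·0 = 0.8018.
u_2 = a_2 − 0.8018·e_1 = (2.7857, -0.6429, -0.4286).
‖u_2‖ = 2.8909, so e_2 = (0.9636, -0.2224, -0.1482).

Q = [[0.2673, 0.9636], [0.8018, -0.2224], [0.5345, -0.1482]], R = [[3.7417, 0.8018], [0.0000, 2.8909]]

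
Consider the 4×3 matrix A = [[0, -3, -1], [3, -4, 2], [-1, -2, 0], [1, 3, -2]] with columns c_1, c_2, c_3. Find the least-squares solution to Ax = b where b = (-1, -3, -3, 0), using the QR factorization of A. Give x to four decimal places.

x = (-0.2763, 0.5826, 0.2793)

q_1 = c_1/‖c_1‖ = (0, 3, -1, 1)/3.3166 = (0.0000, 0.9045, -0.3015, 0.3015).
r_{12} = q_1·c_2 = -2.1106.
u_2 = c_2 + 2.1106·q_1 = (-3.0000, -2.0909, -2.6364, 3.6364).
‖u_2‖ = 5.7918, so q_2 = (-0.5180, -0.3610, -0.4552, 0.6278).
r_{13} = q_1·c_3 = 1.2060; r_{23} = q_2·c_3 = -1.4597.
u_3 = c_3 − 1.2060·q_1 + 1.4597·q_2 = (-1.7561, 0.3821, -0.3008, -1.4472).
‖u_3‖ = 2.3269, so q_3 = (-0.7547, 0.1642, -0.1293, -0.6219).
Qᵀb = (-1.8091, 2.9666, 0.6499).
Back-substitute: x_3 = 0.6499/2.3269 = 0.2793.
x_2 = (2.9666 + 1.4597·0.2793)/5.7918 = 0.5826.
x_1 = (-1.8091 + 2.1106·0.5826 − 1.2060·0.2793)/3.3166 = -0.2763.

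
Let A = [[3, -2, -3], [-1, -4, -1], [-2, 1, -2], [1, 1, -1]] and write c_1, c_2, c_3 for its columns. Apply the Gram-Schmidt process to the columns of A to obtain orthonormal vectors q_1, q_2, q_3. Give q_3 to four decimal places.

c_1 = (3, -1, -2, 1); ‖c_1‖ = 3.8730, so q_1 = (0.7746, -0.2582, -0.5164, 0.2582).
q_1·c_2 = 0.7746·(-2) + (-0.2582)·(-4) + (-0.5164)·1 + 0.2582·1 = -0.7746.
u_2 = c_2 + 0.7746·q_1 = (-1.4000, -4.2000, 0.6000, 1.2000).
‖u_2‖ = 4.6260, so q_2 = (-0.3026, -0.9079, 0.1297, 0.2594).
q_1·c_3 = 0.7746·(-3) + (-0.2582)·(-1) + (-0.5164)·(-2) + 0.2582·(-1) = -1.2910; q_2·c_3 = (-0.3026)·(-3) + (-0.9079)·(-1) + 0.1297·(-2) + 0.2594·(-1) = 1.2970.
u_3 = c_3 + 1.2910·q_1 − 1.2970·q_2 = (-1.6075, -0.1558, -2.8349, -1.0031).
‖u_3‖ = 3.4134, so q_3 = (-0.4709, -0.0456, -0.8305, -0.2939).

q_3 = (-0.4709, -0.0456, -0.8305, -0.2939)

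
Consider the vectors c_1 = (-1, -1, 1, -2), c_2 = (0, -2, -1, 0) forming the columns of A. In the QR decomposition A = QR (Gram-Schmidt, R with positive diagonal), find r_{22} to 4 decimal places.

r_{22} = 2.2039

c_1 = (-1, -1, 1, -2); ‖c_1‖ = 2.6458, so e_1 = (-0.3780, -0.3780, 0.3780, -0.7559).
e_1·c_2 = (-0.3780)·0 + (-0.3780)·(-2) + 0.3780·(-1) + (-0.7559)·0 = 0.3780.
u_2 = c_2 − 0.3780·e_1 = (0.1429, -1.8571, -1.1429, 0.2857).
r_{22} = ‖u_2‖ = 2.2039.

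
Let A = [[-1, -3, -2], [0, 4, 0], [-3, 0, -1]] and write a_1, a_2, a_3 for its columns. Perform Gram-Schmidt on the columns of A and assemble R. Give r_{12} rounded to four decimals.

a_1 = (-1, 0, -3); ‖a_1‖ = 3.1623, so e_1 = (-0.3162, 0.0000, -0.9487).
r_{12} = e_1·a_2 = 0.9487.

r_{12} = 0.9487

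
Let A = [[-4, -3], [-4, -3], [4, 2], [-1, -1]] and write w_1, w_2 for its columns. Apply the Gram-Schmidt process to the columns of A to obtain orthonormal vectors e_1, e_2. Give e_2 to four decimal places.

e_2 = (-0.3476, -0.3476, -0.7879, -0.3708)

w_1 = (-4, -4, 4, -1); ‖w_1‖ = 7.0000, so e_1 = (-0.5714, -0.5714, 0.5714, -0.1429).
e_1·w_2 = (-0.5714)·(-3) + (-0.5714)·(-3) + 0.5714·2 + (-0.1429)·(-1) = 4.7143.
u_2 = w_2 − 4.7143·e_1 = (-0.3061, -0.3061, -0.6939, -0.3265).
‖u_2‖ = 0.8806, so e_2 = (-0.3476, -0.3476, -0.7879, -0.3708).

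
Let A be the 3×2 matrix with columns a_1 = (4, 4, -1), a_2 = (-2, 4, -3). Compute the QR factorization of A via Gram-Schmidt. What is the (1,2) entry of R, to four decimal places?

a_1 = (4, 4, -1); ‖a_1‖ = 5.7446, so q_1 = (0.6963, 0.6963, -0.1741).
r_{12} = q_1·a_2 = 1.9149.

r_{12} = 1.9149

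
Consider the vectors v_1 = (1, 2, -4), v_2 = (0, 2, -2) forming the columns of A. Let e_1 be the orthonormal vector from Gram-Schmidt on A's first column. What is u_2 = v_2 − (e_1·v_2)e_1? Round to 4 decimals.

u_2 = (-0.5714, 0.8571, 0.2857)

v_1 = (1, 2, -4); ‖v_1‖ = 4.5826, so e_1 = (0.2182, 0.4364, -0.8729).
e_1·v_2 = 0.2182·0 + 0.4364·2 + (-0.8729)·(-2) = 2.6186.
u_2 = v_2 − 2.6186·e_1 = (-0.5714, 0.8571, 0.2857).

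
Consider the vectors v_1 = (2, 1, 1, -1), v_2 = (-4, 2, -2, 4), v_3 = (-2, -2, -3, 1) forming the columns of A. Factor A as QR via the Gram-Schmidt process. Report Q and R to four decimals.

Q = [[0.7559, -0.1296, 0.4271], [0.3780, 0.8427, 0.0164], [0.3780, -0.0648, -0.9035], [-0.3780, 0.5186, -0.0329]], R = [[2.6458, -4.5356, -3.7796], [0.0000, 4.4078, -0.7130], [0.0000, 0.0000, 1.7905]]

q_1 = v_1/‖v_1‖ = (2, 1, 1, -1)/2.6458 = (0.7559, 0.3780, 0.3780, -0.3780).
r_{12} = q_1·v_2 = -4.5356.
u_2 = v_2 + 4.5356·q_1 = (-0.5714, 3.7143, -0.2857, 2.2857).
‖u_2‖ = 4.4078, so q_2 = (-0.1296, 0.8427, -0.0648, 0.5186).
r_{13} = q_1·v_3 = -3.7796; r_{23} = q_2·v_3 = -0.7130.
u_3 = v_3 + 3.7796·q_1 + 0.7130·q_2 = (0.7647, 0.0294, -1.6176, -0.0588).
‖u_3‖ = 1.7905, so q_3 = (0.4271, 0.0164, -0.9035, -0.0329).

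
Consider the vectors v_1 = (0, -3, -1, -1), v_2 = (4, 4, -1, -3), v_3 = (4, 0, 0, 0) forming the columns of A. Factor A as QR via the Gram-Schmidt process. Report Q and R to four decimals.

Q = [[0.0000, 0.6650, 0.7469], [-0.9045, 0.3023, -0.2691], [-0.3015, -0.2872, 0.2557], [-0.3015, -0.6196, 0.5517]], R = [[3.3166, -2.4121, 0.0000], [0.0000, 6.0151, 2.6600], [0.0000, 0.0000, 2.9874]]

q_1 = v_1/‖v_1‖ = (0, -3, -1, -1)/3.3166 = (0.0000, -0.9045, -0.3015, -0.3015).
r_{12} = q_1·v_2 = -2.4121.
u_2 = v_2 + 2.4121·q_1 = (4.0000, 1.8182, -1.7273, -3.7273).
‖u_2‖ = 6.0151, so q_2 = (0.6650, 0.3023, -0.2872, -0.6196).
r_{13} = q_1·v_3 = 0.0000; r_{23} = q_2·v_3 = 2.6600.
u_3 = v_3 + 0.0000·q_1 − 2.6600·q_2 = (2.2312, -0.8040, 0.7638, 1.6482).
‖u_3‖ = 2.9874, so q_3 = (0.7469, -0.2691, 0.2557, 0.5517).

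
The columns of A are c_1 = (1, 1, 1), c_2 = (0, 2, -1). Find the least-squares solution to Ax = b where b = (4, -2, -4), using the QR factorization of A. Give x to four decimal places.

x = (-0.7143, 0.1429)

c_1 = (1, 1, 1); ‖c_1‖ = 1.7321, so e_1 = (0.5774, 0.5774, 0.5774).
e_1·c_2 = 0.5774·0 + 0.5774·2 + 0.5774·(-1) = 0.5774.
u_2 = c_2 − 0.5774·e_1 = (-0.3333, 1.6667, -1.3333).
‖u_2‖ = 2.1602, so e_2 = (-0.1543, 0.7715, -0.6172).
Qᵀb = (-1.1547, 0.3086).
Back-substitute: x_2 = 0.3086/2.1602 = 0.1429.
x_1 = (-1.1547 − 0.5774·0.1429)/1.7321 = -0.7143.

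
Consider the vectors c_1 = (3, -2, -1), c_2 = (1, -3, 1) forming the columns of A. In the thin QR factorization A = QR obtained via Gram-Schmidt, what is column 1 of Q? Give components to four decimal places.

c_1 = (3, -2, -1); ‖c_1‖ = 3.7417, so q_1 = (0.8018, -0.5345, -0.2673).

q_1 = (0.8018, -0.5345, -0.2673)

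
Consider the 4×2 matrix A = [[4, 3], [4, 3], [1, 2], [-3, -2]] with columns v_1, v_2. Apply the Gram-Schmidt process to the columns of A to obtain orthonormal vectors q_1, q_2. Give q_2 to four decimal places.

v_1 = (4, 4, 1, -3); ‖v_1‖ = 6.4807, so q_1 = (0.6172, 0.6172, 0.1543, -0.4629).
q_1·v_2 = 0.6172·3 + 0.6172·3 + 0.1543·2 + (-0.4629)·(-2) = 4.9377.
u_2 = v_2 − 4.9377·q_1 = (-0.0476, -0.0476, 1.2381, 0.2857).
‖u_2‖ = 1.2724, so q_2 = (-0.0374, -0.0374, 0.9730, 0.2245).

q_2 = (-0.0374, -0.0374, 0.9730, 0.2245)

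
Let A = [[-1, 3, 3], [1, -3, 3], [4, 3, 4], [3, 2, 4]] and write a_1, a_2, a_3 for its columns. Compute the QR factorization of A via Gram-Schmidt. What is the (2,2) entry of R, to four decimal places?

a_1 = (-1, 1, 4, 3); ‖a_1‖ = 5.1962, so e_1 = (-0.1925, 0.1925, 0.7698, 0.5774).
e_1·a_2 = (-0.1925)·3 + 0.1925·(-3) + 0.7698·3 + 0.5774·2 = 2.3094.
u_2 = a_2 − 2.3094·e_1 = (3.4444, -3.4444, 1.2222, 0.6667).
r_{22} = ‖u_2‖ = 5.0662.

r_{22} = 5.0662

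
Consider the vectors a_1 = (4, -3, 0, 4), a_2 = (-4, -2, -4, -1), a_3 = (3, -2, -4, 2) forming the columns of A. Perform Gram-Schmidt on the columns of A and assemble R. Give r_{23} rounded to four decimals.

a_1 = (4, -3, 0, 4); ‖a_1‖ = 6.4031, so q_1 = (0.6247, -0.4685, 0.0000, 0.6247).
q_1·a_2 = 0.6247·(-4) + (-0.4685)·(-2) + 0.0000·(-4) + 0.6247·(-1) = -2.1864.
u_2 = a_2 + 2.1864·q_1 = (-2.6341, -3.0244, -4.0000, 0.3659).
‖u_2‖ = 5.6762, so q_2 = (-0.4641, -0.5328, -0.7047, 0.0645).
r_{23} = q_2·a_3 = 2.6211.

r_{23} = 2.6211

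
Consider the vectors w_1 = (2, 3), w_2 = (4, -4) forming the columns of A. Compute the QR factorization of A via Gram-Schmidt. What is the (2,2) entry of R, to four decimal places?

w_1 = (2, 3); ‖w_1‖ = 3.6056, so e_1 = (0.5547, 0.8321).
e_1·w_2 = 0.5547·4 + 0.8321·(-4) = -1.1094.
u_2 = w_2 + 1.1094·e_1 = (4.6154, -3.0769).
r_{22} = ‖u_2‖ = 5.5470.

r_{22} = 5.5470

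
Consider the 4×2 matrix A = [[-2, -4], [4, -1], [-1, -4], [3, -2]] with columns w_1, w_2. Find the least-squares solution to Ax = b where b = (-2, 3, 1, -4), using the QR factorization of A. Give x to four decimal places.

x = (0.0841, 0.2387)

q_1 = w_1/‖w_1‖ = (-2, 4, -1, 3)/5.4772 = (-0.3651, 0.7303, -0.1826, 0.5477).
r_{12} = q_1·w_2 = 0.3651.
u_2 = w_2 − 0.3651·q_1 = (-3.8667, -1.2667, -3.9333, -2.2000).
‖u_2‖ = 6.0718, so q_2 = (-0.6368, -0.2086, -0.6478, -0.3623).
Qᵀb = (0.5477, 1.4493).
Back-substitute: x_2 = 1.4493/6.0718 = 0.2387.
x_1 = (0.5477 − 0.3651·0.2387)/5.4772 = 0.0841.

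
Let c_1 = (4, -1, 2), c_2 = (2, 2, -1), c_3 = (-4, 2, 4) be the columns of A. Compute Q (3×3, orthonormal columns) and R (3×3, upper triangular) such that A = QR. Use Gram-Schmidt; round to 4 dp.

e_1 = c_1/‖c_1‖ = (4, -1, 2)/4.5826 = (0.8729, -0.2182, 0.4364).
r_{12} = e_1·c_2 = 0.8729.
u_2 = c_2 − 0.8729·e_1 = (1.2381, 2.1905, -1.3810).
‖u_2‖ = 2.8702, so e_2 = (0.4314, 0.7632, -0.4811).
r_{13} = e_1·c_3 = -2.1822; r_{23} = e_2·c_3 = -2.1236.
u_3 = c_3 + 2.1822·e_1 + 2.1236·e_2 = (-1.1792, 3.1445, 3.9306).
‖u_3‖ = 5.1699, so e_3 = (-0.2281, 0.6082, 0.7603).

Q = [[0.8729, 0.4314, -0.2281], [-0.2182, 0.7632, 0.6082], [0.4364, -0.4811, 0.7603]], R = [[4.5826, 0.8729, -2.1822], [0.0000, 2.8702, -2.1236], [0.0000, 0.0000, 5.1699]]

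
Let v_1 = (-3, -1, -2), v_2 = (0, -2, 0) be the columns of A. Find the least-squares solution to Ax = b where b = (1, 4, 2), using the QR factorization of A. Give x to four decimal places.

q_1 = v_1/‖v_1‖ = (-3, -1, -2)/3.7417 = (-0.8018, -0.2673, -0.5345).
r_{12} = q_1·v_2 = 0.5345.
u_2 = v_2 − 0.5345·q_1 = (0.4286, -1.8571, 0.2857).
‖u_2‖ = 1.9272, so q_2 = (0.2224, -0.9636, 0.1482).
Qᵀb = (-2.9399, -3.3356).
Back-substitute: x_2 = -3.3356/1.9272 = -1.7308.
x_1 = (-2.9399 − 0.5345·(-1.7308))/3.7417 = -0.5385.

x = (-0.5385, -1.7308)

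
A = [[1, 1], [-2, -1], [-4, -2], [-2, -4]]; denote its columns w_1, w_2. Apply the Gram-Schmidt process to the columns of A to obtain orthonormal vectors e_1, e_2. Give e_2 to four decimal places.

e_2 = (0.0873, 0.1891, 0.3782, -0.9020)

w_1 = (1, -2, -4, -2); ‖w_1‖ = 5.0000, so e_1 = (0.2000, -0.4000, -0.8000, -0.4000).
e_1·w_2 = 0.2000·1 + (-0.4000)·(-1) + (-0.8000)·(-2) + (-0.4000)·(-4) = 3.8000.
u_2 = w_2 − 3.8000·e_1 = (0.2400, 0.5200, 1.0400, -2.4800).
‖u_2‖ = 2.7495, so e_2 = (0.0873, 0.1891, 0.3782, -0.9020).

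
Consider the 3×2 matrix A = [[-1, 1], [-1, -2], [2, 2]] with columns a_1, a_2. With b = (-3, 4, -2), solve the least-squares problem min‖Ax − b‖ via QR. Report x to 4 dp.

x = (1.0345, -2.2414)

a_1 = (-1, -1, 2); ‖a_1‖ = 2.4495, so e_1 = (-0.4082, -0.4082, 0.8165).
e_1·a_2 = (-0.4082)·1 + (-0.4082)·(-2) + 0.8165·2 = 2.0412.
u_2 = a_2 − 2.0412·e_1 = (1.8333, -1.1667, 0.3333).
‖u_2‖ = 2.1985, so e_2 = (0.8339, -0.5307, 0.1516).
Qᵀb = (-2.0412, -4.9276).
Back-substitute: x_2 = -4.9276/2.1985 = -2.2414.
x_1 = (-2.0412 − 2.0412·(-2.2414))/2.4495 = 1.0345.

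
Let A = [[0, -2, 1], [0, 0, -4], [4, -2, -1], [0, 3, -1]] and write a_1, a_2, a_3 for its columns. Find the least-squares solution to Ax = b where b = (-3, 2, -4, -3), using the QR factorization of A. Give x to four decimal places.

x = (-1.3672, -0.4498, -0.5694)

a_1 = (0, 0, 4, 0); ‖a_1‖ = 4.0000, so e_1 = (0.0000, 0.0000, 1.0000, 0.0000).
e_1·a_2 = 0.0000·(-2) + 0.0000·0 + 1.0000·(-2) + 0.0000·3 = -2.0000.
u_2 = a_2 + 2.0000·e_1 = (-2.0000, 0.0000, 0.0000, 3.0000).
‖u_2‖ = 3.6056, so e_2 = (-0.5547, 0.0000, 0.0000, 0.8321).
e_1·a_3 = 0.0000·1 + 0.0000·(-4) + 1.0000·(-1) + 0.0000·(-1) = -1.0000; e_2·a_3 = (-0.5547)·1 + 0.0000·(-4) + 0.0000·(-1) + 0.8321·(-1) = -1.3868.
u_3 = a_3 + 1.0000·e_1 + 1.3868·e_2 = (0.2308, -4.0000, 0.0000, 0.1538).
‖u_3‖ = 4.0096, so e_3 = (0.0576, -0.9976, 0.0000, 0.0384).
Qᵀb = (-4.0000, -0.8321, -2.2830).
Back-substitute: x_3 = -2.2830/4.0096 = -0.5694.
x_2 = (-0.8321 + 1.3868·(-0.5694))/3.6056 = -0.4498.
x_1 = (-4.0000 + 2.0000·(-0.4498) + 1.0000·(-0.5694))/4.0000 = -1.3672.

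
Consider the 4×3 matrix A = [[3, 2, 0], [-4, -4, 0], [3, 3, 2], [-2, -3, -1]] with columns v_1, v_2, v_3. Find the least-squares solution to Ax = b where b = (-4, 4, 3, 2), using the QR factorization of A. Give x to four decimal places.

x = (-0.0933, -1.1969, 3.1036)

q_1 = v_1/‖v_1‖ = (3, -4, 3, -2)/6.1644 = (0.4867, -0.6489, 0.4867, -0.3244).
r_{12} = q_1·v_2 = 6.0022.
u_2 = v_2 − 6.0022·q_1 = (-0.9211, -0.1053, 0.0789, -1.0526).
‖u_2‖ = 1.4049, so q_2 = (-0.6556, -0.0749, 0.0562, -0.7493).
r_{13} = q_1·v_3 = 1.2978; r_{23} = q_2·v_3 = 0.8617.
u_3 = v_3 − 1.2978·q_1 − 0.8617·q_2 = (-0.0667, 0.9067, 1.3200, 0.0667).
‖u_3‖ = 1.6042, so q_3 = (-0.0416, 0.5652, 0.8229, 0.0416).
Qᵀb = (-3.7311, 0.9928, 4.9787).
Back-substitute: x_3 = 4.9787/1.6042 = 3.1036.
x_2 = (0.9928 − 0.8617·3.1036)/1.4049 = -1.1969.
x_1 = (-3.7311 − 6.0022·(-1.1969) − 1.2978·3.1036)/6.1644 = -0.0933.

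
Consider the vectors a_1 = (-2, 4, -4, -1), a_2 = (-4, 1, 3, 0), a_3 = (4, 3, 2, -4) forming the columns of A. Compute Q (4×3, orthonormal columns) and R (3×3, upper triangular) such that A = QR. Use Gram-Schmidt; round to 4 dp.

Q = [[-0.3288, -0.7845, 0.4452], [0.6576, 0.1961, 0.4979], [-0.6576, 0.5883, 0.4276], [-0.1644, 0.0000, -0.6092]], R = [[6.0828, 0.0000, 0.0000], [0.0000, 5.0990, -1.3728], [0.0000, 0.0000, 6.5662]]

a_1 = (-2, 4, -4, -1); ‖a_1‖ = 6.0828, so q_1 = (-0.3288, 0.6576, -0.6576, -0.1644).
q_1·a_2 = (-0.3288)·(-4) + 0.6576·1 + (-0.6576)·3 + (-0.1644)·0 = 0.0000.
u_2 = a_2 + 0.0000·q_1 = (-4.0000, 1.0000, 3.0000, 0.0000).
‖u_2‖ = 5.0990, so q_2 = (-0.7845, 0.1961, 0.5883, 0.0000).
q_1·a_3 = (-0.3288)·4 + 0.6576·3 + (-0.6576)·2 + (-0.1644)·(-4) = 0.0000; q_2·a_3 = (-0.7845)·4 + 0.1961·3 + 0.5883·2 + 0.0000·(-4) = -1.3728.
u_3 = a_3 + 0.0000·q_1 + 1.3728·q_2 = (2.9231, 3.2692, 2.8077, -4.0000).
‖u_3‖ = 6.5662, so q_3 = (0.4452, 0.4979, 0.4276, -0.6092).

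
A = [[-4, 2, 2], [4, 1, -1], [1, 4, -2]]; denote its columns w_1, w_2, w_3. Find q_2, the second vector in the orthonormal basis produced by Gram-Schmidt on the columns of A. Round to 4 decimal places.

q_1 = w_1/‖w_1‖ = (-4, 4, 1)/5.7446 = (-0.6963, 0.6963, 0.1741).
r_{12} = q_1·w_2 = 0.0000.
u_2 = w_2 + 0.0000·q_1 = (2.0000, 1.0000, 4.0000).
‖u_2‖ = 4.5826, so q_2 = (0.4364, 0.2182, 0.8729).

q_2 = (0.4364, 0.2182, 0.8729)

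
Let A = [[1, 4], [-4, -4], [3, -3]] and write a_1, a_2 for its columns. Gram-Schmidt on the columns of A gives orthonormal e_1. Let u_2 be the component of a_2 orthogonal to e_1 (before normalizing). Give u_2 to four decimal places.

e_1 = a_1/‖a_1‖ = (1, -4, 3)/5.0990 = (0.1961, -0.7845, 0.5883).
r_{12} = e_1·a_2 = 2.1573.
u_2 = a_2 − 2.1573·e_1 = (3.5769, -2.3077, -4.2692).

u_2 = (3.5769, -2.3077, -4.2692)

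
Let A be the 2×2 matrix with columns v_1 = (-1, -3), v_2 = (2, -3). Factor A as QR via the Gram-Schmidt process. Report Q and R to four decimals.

v_1 = (-1, -3); ‖v_1‖ = 3.1623, so q_1 = (-0.3162, -0.9487).
q_1·v_2 = (-0.3162)·2 + (-0.9487)·(-3) = 2.2136.
u_2 = v_2 − 2.2136·q_1 = (2.7000, -0.9000).
‖u_2‖ = 2.8460, so q_2 = (0.9487, -0.3162).

Q = [[-0.3162, 0.9487], [-0.9487, -0.3162]], R = [[3.1623, 2.2136], [0.0000, 2.8460]]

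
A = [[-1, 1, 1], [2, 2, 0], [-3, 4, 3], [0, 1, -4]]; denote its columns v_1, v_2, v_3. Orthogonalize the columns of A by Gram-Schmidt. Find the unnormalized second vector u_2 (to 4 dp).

e_1 = v_1/‖v_1‖ = (-1, 2, -3, 0)/3.7417 = (-0.2673, 0.5345, -0.8018, 0.0000).
r_{12} = e_1·v_2 = -2.4054.
u_2 = v_2 + 2.4054·e_1 = (0.3571, 3.2857, 2.0714, 1.0000).

u_2 = (0.3571, 3.2857, 2.0714, 1.0000)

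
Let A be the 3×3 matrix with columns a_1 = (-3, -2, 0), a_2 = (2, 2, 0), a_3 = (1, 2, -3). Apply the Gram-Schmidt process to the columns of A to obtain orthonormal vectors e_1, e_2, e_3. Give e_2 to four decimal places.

e_1 = a_1/‖a_1‖ = (-3, -2, 0)/3.6056 = (-0.8321, -0.5547, 0.0000).
r_{12} = e_1·a_2 = -2.7735.
u_2 = a_2 + 2.7735·e_1 = (-0.3077, 0.4615, 0.0000).
‖u_2‖ = 0.5547, so e_2 = (-0.5547, 0.8321, 0.0000).

e_2 = (-0.5547, 0.8321, 0.0000)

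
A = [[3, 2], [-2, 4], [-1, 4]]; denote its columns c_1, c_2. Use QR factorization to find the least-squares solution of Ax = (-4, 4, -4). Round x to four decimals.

x = (-1.3333, -0.4444)

e_1 = c_1/‖c_1‖ = (3, -2, -1)/3.7417 = (0.8018, -0.5345, -0.2673).
r_{12} = e_1·c_2 = -1.6036.
u_2 = c_2 + 1.6036·e_1 = (3.2857, 3.1429, 3.5714).
‖u_2‖ = 5.7817, so e_2 = (0.5683, 0.5436, 0.6177).
Qᵀb = (-4.2762, -2.5697).
Back-substitute: x_2 = -2.5697/5.7817 = -0.4444.
x_1 = (-4.2762 + 1.6036·(-0.4444))/3.7417 = -1.3333.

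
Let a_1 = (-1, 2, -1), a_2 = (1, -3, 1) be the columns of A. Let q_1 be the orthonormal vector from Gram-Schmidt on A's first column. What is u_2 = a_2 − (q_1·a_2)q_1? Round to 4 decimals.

u_2 = (-0.3333, -0.3333, -0.3333)

q_1 = a_1/‖a_1‖ = (-1, 2, -1)/2.4495 = (-0.4082, 0.8165, -0.4082).
r_{12} = q_1·a_2 = -3.2660.
u_2 = a_2 + 3.2660·q_1 = (-0.3333, -0.3333, -0.3333).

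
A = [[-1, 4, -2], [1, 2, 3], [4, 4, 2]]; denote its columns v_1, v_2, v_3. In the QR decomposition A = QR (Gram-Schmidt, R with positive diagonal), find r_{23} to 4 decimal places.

r_{23} = -0.8204

v_1 = (-1, 1, 4); ‖v_1‖ = 4.2426, so e_1 = (-0.2357, 0.2357, 0.9428).
e_1·v_2 = (-0.2357)·4 + 0.2357·2 + 0.9428·4 = 3.2998.
u_2 = v_2 − 3.2998·e_1 = (4.7778, 1.2222, 0.8889).
‖u_2‖ = 5.0111, so e_2 = (0.9534, 0.2439, 0.1774).
r_{23} = e_2·v_3 = -0.8204.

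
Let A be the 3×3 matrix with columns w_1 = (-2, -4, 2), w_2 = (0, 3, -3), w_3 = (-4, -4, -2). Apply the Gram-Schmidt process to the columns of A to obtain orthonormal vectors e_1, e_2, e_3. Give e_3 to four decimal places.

e_3 = (0.5774, -0.5774, -0.5774)

e_1 = w_1/‖w_1‖ = (-2, -4, 2)/4.8990 = (-0.4082, -0.8165, 0.4082).
r_{12} = e_1·w_2 = -3.6742.
u_2 = w_2 + 3.6742·e_1 = (-1.5000, 0.0000, -1.5000).
‖u_2‖ = 2.1213, so e_2 = (-0.7071, 0.0000, -0.7071).
r_{13} = e_1·w_3 = 4.0825; r_{23} = e_2·w_3 = 4.2426.
u_3 = w_3 − 4.0825·e_1 − 4.2426·e_2 = (0.6667, -0.6667, -0.6667).
‖u_3‖ = 1.1547, so e_3 = (0.5774, -0.5774, -0.5774).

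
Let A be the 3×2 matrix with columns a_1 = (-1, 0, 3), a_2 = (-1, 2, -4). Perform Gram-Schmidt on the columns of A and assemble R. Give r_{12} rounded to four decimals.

r_{12} = -3.4785

a_1 = (-1, 0, 3); ‖a_1‖ = 3.1623, so e_1 = (-0.3162, 0.0000, 0.9487).
r_{12} = e_1·a_2 = -3.4785.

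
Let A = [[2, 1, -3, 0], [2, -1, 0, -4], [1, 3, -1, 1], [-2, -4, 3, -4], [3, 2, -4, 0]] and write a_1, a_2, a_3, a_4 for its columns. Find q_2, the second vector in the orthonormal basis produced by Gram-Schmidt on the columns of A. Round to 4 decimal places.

q_2 = (-0.1291, -0.6023, 0.5270, -0.5807, -0.0753)

a_1 = (2, 2, 1, -2, 3); ‖a_1‖ = 4.6904, so q_1 = (0.4264, 0.4264, 0.2132, -0.4264, 0.6396).
q_1·a_2 = 0.4264·1 + 0.4264·(-1) + 0.2132·3 + (-0.4264)·(-4) + 0.6396·2 = 3.6244.
u_2 = a_2 − 3.6244·q_1 = (-0.5455, -2.5455, 2.2273, -2.4545, -0.3182).
‖u_2‖ = 4.2265, so q_2 = (-0.1291, -0.6023, 0.5270, -0.5807, -0.0753).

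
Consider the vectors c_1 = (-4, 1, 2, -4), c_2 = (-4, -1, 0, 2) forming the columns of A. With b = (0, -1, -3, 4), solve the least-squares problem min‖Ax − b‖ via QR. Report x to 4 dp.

x = (-0.7500, 0.6786)

q_1 = c_1/‖c_1‖ = (-4, 1, 2, -4)/6.0828 = (-0.6576, 0.1644, 0.3288, -0.6576).
r_{12} = q_1·c_2 = 1.1508.
u_2 = c_2 − 1.1508·q_1 = (-3.2432, -1.1892, -0.3784, 2.7568).
‖u_2‖ = 4.4357, so q_2 = (-0.7312, -0.2681, -0.0853, 0.6215).
Qᵀb = (-3.7812, 3.0100).
Back-substitute: x_2 = 3.0100/4.4357 = 0.6786.
x_1 = (-3.7812 − 1.1508·0.6786)/6.0828 = -0.7500.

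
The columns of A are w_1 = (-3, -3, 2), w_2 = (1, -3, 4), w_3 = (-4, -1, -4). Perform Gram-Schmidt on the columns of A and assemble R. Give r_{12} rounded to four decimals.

r_{12} = 2.9848

q_1 = w_1/‖w_1‖ = (-3, -3, 2)/4.6904 = (-0.6396, -0.6396, 0.4264).
r_{12} = q_1·w_2 = 2.9848.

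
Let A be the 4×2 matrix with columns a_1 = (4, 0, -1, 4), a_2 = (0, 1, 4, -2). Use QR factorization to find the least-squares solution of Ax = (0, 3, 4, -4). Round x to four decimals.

x = (-0.1749, 1.1858)

a_1 = (4, 0, -1, 4); ‖a_1‖ = 5.7446, so q_1 = (0.6963, 0.0000, -0.1741, 0.6963).
q_1·a_2 = 0.6963·0 + 0.0000·1 + (-0.1741)·4 + 0.6963·(-2) = -2.0889.
u_2 = a_2 + 2.0889·q_1 = (1.4545, 1.0000, 3.6364, -0.5455).
‖u_2‖ = 4.0788, so q_2 = (0.3566, 0.2452, 0.8915, -0.1337).
Qᵀb = (-3.4816, 4.8366).
Back-substitute: x_2 = 4.8366/4.0788 = 1.1858.
x_1 = (-3.4816 + 2.0889·1.1858)/5.7446 = -0.1749.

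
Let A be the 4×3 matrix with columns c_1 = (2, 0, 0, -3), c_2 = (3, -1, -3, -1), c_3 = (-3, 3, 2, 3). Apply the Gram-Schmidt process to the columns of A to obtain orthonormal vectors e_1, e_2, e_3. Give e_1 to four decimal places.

e_1 = (0.5547, 0.0000, 0.0000, -0.8321)

c_1 = (2, 0, 0, -3); ‖c_1‖ = 3.6056, so e_1 = (0.5547, 0.0000, 0.0000, -0.8321).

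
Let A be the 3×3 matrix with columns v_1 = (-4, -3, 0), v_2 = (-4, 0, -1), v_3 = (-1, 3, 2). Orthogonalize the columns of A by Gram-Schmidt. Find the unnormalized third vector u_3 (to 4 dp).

u_3 = (-0.6923, 0.9231, 2.7692)

v_1 = (-4, -3, 0); ‖v_1‖ = 5.0000, so q_1 = (-0.8000, -0.6000, 0.0000).
q_1·v_2 = (-0.8000)·(-4) + (-0.6000)·0 + 0.0000·(-1) = 3.2000.
u_2 = v_2 − 3.2000·q_1 = (-1.4400, 1.9200, -1.0000).
‖u_2‖ = 2.6000, so q_2 = (-0.5538, 0.7385, -0.3846).
q_1·v_3 = (-0.8000)·(-1) + (-0.6000)·3 + 0.0000·2 = -1.0000; q_2·v_3 = (-0.5538)·(-1) + 0.7385·3 + (-0.3846)·2 = 2.0000.
u_3 = v_3 + 1.0000·q_1 − 2.0000·q_2 = (-0.6923, 0.9231, 2.7692).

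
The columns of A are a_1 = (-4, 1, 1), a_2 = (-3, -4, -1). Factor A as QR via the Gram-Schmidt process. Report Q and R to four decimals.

Q = [[-0.9428, -0.2994], [0.2357, -0.9097], [0.2357, -0.2879]], R = [[4.2426, 1.6499], [0.0000, 4.8247]]

a_1 = (-4, 1, 1); ‖a_1‖ = 4.2426, so q_1 = (-0.9428, 0.2357, 0.2357).
q_1·a_2 = (-0.9428)·(-3) + 0.2357·(-4) + 0.2357·(-1) = 1.6499.
u_2 = a_2 − 1.6499·q_1 = (-1.4444, -4.3889, -1.3889).
‖u_2‖ = 4.8247, so q_2 = (-0.2994, -0.9097, -0.2879).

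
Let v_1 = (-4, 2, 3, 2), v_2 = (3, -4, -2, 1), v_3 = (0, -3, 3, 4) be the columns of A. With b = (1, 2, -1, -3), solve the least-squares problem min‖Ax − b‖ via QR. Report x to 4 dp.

v_1 = (-4, 2, 3, 2); ‖v_1‖ = 5.7446, so q_1 = (-0.6963, 0.3482, 0.5222, 0.3482).
q_1·v_2 = (-0.6963)·3 + 0.3482·(-4) + 0.5222·(-2) + 0.3482·1 = -4.1779.
u_2 = v_2 + 4.1779·q_1 = (0.0909, -2.5455, 0.1818, 2.4545).
‖u_2‖ = 3.5420, so q_2 = (0.0257, -0.7187, 0.0513, 0.6930).
q_1·v_3 = (-0.6963)·0 + 0.3482·(-3) + 0.5222·3 + 0.3482·4 = 1.9149; q_2·v_3 = 0.0257·0 + (-0.7187)·(-3) + 0.0513·3 + 0.6930·4 = 5.0819.
u_3 = v_3 − 1.9149·q_1 − 5.0819·q_2 = (1.2029, -0.0145, 1.7391, -0.1884).
‖u_3‖ = 2.1230, so q_3 = (0.5666, -0.0068, 0.8192, -0.0887).
Qᵀb = (-1.5667, -3.5420, 0.0000).
Back-substitute: x_3 = 0.0000/2.1230 = 0.0000.
x_2 = (-3.5420 − 5.0819·0.0000)/3.5420 = -1.0000.
x_1 = (-1.5667 + 4.1779·(-1.0000) − 1.9149·0.0000)/5.7446 = -1.0000.

x = (-1.0000, -1.0000, 0.0000)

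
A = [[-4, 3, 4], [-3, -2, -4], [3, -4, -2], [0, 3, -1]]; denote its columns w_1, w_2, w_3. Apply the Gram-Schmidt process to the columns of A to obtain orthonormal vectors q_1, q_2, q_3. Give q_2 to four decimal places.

q_2 = (0.1654, -0.6725, -0.4520, 0.5622)

q_1 = w_1/‖w_1‖ = (-4, -3, 3, 0)/5.8310 = (-0.6860, -0.5145, 0.5145, 0.0000).
r_{12} = q_1·w_2 = -3.0870.
u_2 = w_2 + 3.0870·q_1 = (0.8824, -3.5882, -2.4118, 3.0000).
‖u_2‖ = 5.3358, so q_2 = (0.1654, -0.6725, -0.4520, 0.5622).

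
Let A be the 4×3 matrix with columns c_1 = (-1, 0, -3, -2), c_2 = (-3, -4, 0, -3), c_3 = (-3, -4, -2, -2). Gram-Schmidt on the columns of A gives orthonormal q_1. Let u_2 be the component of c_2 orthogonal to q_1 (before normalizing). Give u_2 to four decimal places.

u_2 = (-2.3571, -4.0000, 1.9286, -1.7143)

q_1 = c_1/‖c_1‖ = (-1, 0, -3, -2)/3.7417 = (-0.2673, 0.0000, -0.8018, -0.5345).
r_{12} = q_1·c_2 = 2.4054.
u_2 = c_2 − 2.4054·q_1 = (-2.3571, -4.0000, 1.9286, -1.7143).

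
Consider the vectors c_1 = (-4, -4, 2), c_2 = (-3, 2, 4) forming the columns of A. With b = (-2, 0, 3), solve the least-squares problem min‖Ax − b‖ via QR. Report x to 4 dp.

x = (0.2111, 0.5333)

c_1 = (-4, -4, 2); ‖c_1‖ = 6.0000, so q_1 = (-0.6667, -0.6667, 0.3333).
q_1·c_2 = (-0.6667)·(-3) + (-0.6667)·2 + 0.3333·4 = 2.0000.
u_2 = c_2 − 2.0000·q_1 = (-1.6667, 3.3333, 3.3333).
‖u_2‖ = 5.0000, so q_2 = (-0.3333, 0.6667, 0.6667).
Qᵀb = (2.3333, 2.6667).
Back-substitute: x_2 = 2.6667/5.0000 = 0.5333.
x_1 = (2.3333 − 2.0000·0.5333)/6.0000 = 0.2111.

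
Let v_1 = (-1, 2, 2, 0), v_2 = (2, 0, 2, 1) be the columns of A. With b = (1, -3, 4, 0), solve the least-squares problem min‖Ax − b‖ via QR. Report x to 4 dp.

x = (-0.1429, 1.1429)

q_1 = v_1/‖v_1‖ = (-1, 2, 2, 0)/3.0000 = (-0.3333, 0.6667, 0.6667, 0.0000).
r_{12} = q_1·v_2 = 0.6667.
u_2 = v_2 − 0.6667·q_1 = (2.2222, -0.4444, 1.5556, 1.0000).
‖u_2‖ = 2.9250, so q_2 = (0.7597, -0.1519, 0.5318, 0.3419).
Qᵀb = (0.3333, 3.3428).
Back-substitute: x_2 = 3.3428/2.9250 = 1.1429.
x_1 = (0.3333 − 0.6667·1.1429)/3.0000 = -0.1429.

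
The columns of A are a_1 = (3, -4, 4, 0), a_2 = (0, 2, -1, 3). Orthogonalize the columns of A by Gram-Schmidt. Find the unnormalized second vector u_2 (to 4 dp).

u_2 = (0.8780, 0.8293, 0.1707, 3.0000)

q_1 = a_1/‖a_1‖ = (3, -4, 4, 0)/6.4031 = (0.4685, -0.6247, 0.6247, 0.0000).
r_{12} = q_1·a_2 = -1.8741.
u_2 = a_2 + 1.8741·q_1 = (0.8780, 0.8293, 0.1707, 3.0000).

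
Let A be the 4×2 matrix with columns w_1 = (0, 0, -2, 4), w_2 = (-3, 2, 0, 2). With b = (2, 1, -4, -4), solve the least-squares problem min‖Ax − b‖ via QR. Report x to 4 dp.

x = (-0.1449, -0.6377)

w_1 = (0, 0, -2, 4); ‖w_1‖ = 4.4721, so q_1 = (0.0000, 0.0000, -0.4472, 0.8944).
q_1·w_2 = 0.0000·(-3) + 0.0000·2 + (-0.4472)·0 + 0.8944·2 = 1.7889.
u_2 = w_2 − 1.7889·q_1 = (-3.0000, 2.0000, 0.8000, 0.4000).
‖u_2‖ = 3.7148, so q_2 = (-0.8076, 0.5384, 0.2154, 0.1077).
Qᵀb = (-1.7889, -2.3689).
Back-substitute: x_2 = -2.3689/3.7148 = -0.6377.
x_1 = (-1.7889 − 1.7889·(-0.6377))/4.4721 = -0.1449.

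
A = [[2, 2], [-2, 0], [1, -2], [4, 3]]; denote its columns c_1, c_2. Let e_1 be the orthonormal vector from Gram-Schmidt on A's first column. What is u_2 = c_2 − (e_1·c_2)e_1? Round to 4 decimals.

u_2 = (0.8800, 1.1200, -2.5600, 0.7600)

c_1 = (2, -2, 1, 4); ‖c_1‖ = 5.0000, so e_1 = (0.4000, -0.4000, 0.2000, 0.8000).
e_1·c_2 = 0.4000·2 + (-0.4000)·0 + 0.2000·(-2) + 0.8000·3 = 2.8000.
u_2 = c_2 − 2.8000·e_1 = (0.8800, 1.1200, -2.5600, 0.7600).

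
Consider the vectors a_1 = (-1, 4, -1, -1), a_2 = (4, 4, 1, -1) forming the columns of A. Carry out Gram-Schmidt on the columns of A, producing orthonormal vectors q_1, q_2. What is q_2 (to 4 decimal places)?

a_1 = (-1, 4, -1, -1); ‖a_1‖ = 4.3589, so q_1 = (-0.2294, 0.9177, -0.2294, -0.2294).
q_1·a_2 = (-0.2294)·4 + 0.9177·4 + (-0.2294)·1 + (-0.2294)·(-1) = 2.7530.
u_2 = a_2 − 2.7530·q_1 = (4.6316, 1.4737, 1.6316, -0.3684).
‖u_2‖ = 5.1401, so q_2 = (0.9011, 0.2867, 0.3174, -0.0717).

q_2 = (0.9011, 0.2867, 0.3174, -0.0717)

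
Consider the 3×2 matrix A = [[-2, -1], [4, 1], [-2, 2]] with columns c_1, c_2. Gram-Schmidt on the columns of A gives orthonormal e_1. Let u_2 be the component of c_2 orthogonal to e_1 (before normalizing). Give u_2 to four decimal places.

c_1 = (-2, 4, -2); ‖c_1‖ = 4.8990, so e_1 = (-0.4082, 0.8165, -0.4082).
e_1·c_2 = (-0.4082)·(-1) + 0.8165·1 + (-0.4082)·2 = 0.4082.
u_2 = c_2 − 0.4082·e_1 = (-0.8333, 0.6667, 2.1667).

u_2 = (-0.8333, 0.6667, 2.1667)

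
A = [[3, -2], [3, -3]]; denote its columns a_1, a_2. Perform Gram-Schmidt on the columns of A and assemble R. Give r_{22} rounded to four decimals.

r_{22} = 0.7071

a_1 = (3, 3); ‖a_1‖ = 4.2426, so q_1 = (0.7071, 0.7071).
q_1·a_2 = 0.7071·(-2) + 0.7071·(-3) = -3.5355.
u_2 = a_2 + 3.5355·q_1 = (0.5000, -0.5000).
r_{22} = ‖u_2‖ = 0.7071.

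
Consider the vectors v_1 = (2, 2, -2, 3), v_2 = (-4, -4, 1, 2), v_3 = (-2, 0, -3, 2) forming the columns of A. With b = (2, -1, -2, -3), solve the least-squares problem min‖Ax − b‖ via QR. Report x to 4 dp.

x = (-0.6728, -0.6454, 0.4230)

v_1 = (2, 2, -2, 3); ‖v_1‖ = 4.5826, so q_1 = (0.4364, 0.4364, -0.4364, 0.6547).
q_1·v_2 = 0.4364·(-4) + 0.4364·(-4) + (-0.4364)·1 + 0.6547·2 = -2.6186.
u_2 = v_2 + 2.6186·q_1 = (-2.8571, -2.8571, -0.1429, 3.7143).
‖u_2‖ = 5.4903, so q_2 = (-0.5204, -0.5204, -0.0260, 0.6765).
q_1·v_3 = 0.4364·(-2) + 0.4364·0 + (-0.4364)·(-3) + 0.6547·2 = 1.7457; q_2·v_3 = (-0.5204)·(-2) + (-0.5204)·0 + (-0.0260)·(-3) + 0.6765·2 = 2.4719.
u_3 = v_3 − 1.7457·q_1 − 2.4719·q_2 = (-1.4755, 0.5245, -2.1738, -0.8152).
‖u_3‖ = 2.8004, so q_3 = (-0.5269, 0.1873, -0.7762, -0.2911).
Qᵀb = (-0.6547, -2.4979, 1.1847).
Back-substitute: x_3 = 1.1847/2.8004 = 0.4230.
x_2 = (-2.4979 − 2.4719·0.4230)/5.4903 = -0.6454.
x_1 = (-0.6547 + 2.6186·(-0.6454) − 1.7457·0.4230)/4.5826 = -0.6728.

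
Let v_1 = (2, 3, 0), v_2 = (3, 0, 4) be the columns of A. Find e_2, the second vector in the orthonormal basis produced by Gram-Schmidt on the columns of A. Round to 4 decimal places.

v_1 = (2, 3, 0); ‖v_1‖ = 3.6056, so e_1 = (0.5547, 0.8321, 0.0000).
e_1·v_2 = 0.5547·3 + 0.8321·0 + 0.0000·4 = 1.6641.
u_2 = v_2 − 1.6641·e_1 = (2.0769, -1.3846, 4.0000).
‖u_2‖ = 4.7150, so e_2 = (0.4405, -0.2937, 0.8484).

e_2 = (0.4405, -0.2937, 0.8484)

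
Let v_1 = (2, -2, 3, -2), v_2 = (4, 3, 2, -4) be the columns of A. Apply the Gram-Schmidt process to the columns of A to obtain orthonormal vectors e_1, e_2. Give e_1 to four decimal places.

v_1 = (2, -2, 3, -2); ‖v_1‖ = 4.5826, so e_1 = (0.4364, -0.4364, 0.6547, -0.4364).

e_1 = (0.4364, -0.4364, 0.6547, -0.4364)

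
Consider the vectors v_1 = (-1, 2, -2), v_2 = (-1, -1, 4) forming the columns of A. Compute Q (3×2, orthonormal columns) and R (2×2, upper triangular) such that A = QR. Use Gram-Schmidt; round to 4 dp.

Q = [[-0.3333, -0.6667], [0.6667, 0.3333], [-0.6667, 0.6667]], R = [[3.0000, -3.0000], [0.0000, 3.0000]]

v_1 = (-1, 2, -2); ‖v_1‖ = 3.0000, so q_1 = (-0.3333, 0.6667, -0.6667).
q_1·v_2 = (-0.3333)·(-1) + 0.6667·(-1) + (-0.6667)·4 = -3.0000.
u_2 = v_2 + 3.0000·q_1 = (-2.0000, 1.0000, 2.0000).
‖u_2‖ = 3.0000, so q_2 = (-0.6667, 0.3333, 0.6667).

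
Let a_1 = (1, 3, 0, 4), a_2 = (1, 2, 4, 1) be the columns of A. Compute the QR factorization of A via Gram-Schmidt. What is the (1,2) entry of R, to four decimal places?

e_1 = a_1/‖a_1‖ = (1, 3, 0, 4)/5.0990 = (0.1961, 0.5883, 0.0000, 0.7845).
r_{12} = e_1·a_2 = 2.1573.

r_{12} = 2.1573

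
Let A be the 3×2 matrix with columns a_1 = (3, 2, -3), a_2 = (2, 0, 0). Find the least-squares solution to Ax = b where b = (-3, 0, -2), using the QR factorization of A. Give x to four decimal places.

a_1 = (3, 2, -3); ‖a_1‖ = 4.6904, so q_1 = (0.6396, 0.4264, -0.6396).
q_1·a_2 = 0.6396·2 + 0.4264·0 + (-0.6396)·0 = 1.2792.
u_2 = a_2 − 1.2792·q_1 = (1.1818, -0.5455, 0.8182).
‖u_2‖ = 1.5374, so q_2 = (0.7687, -0.3548, 0.5322).
Qᵀb = (-0.6396, -3.3705).
Back-substitute: x_2 = -3.3705/1.5374 = -2.1923.
x_1 = (-0.6396 − 1.2792·(-2.1923))/4.6904 = 0.4615.

x = (0.4615, -2.1923)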